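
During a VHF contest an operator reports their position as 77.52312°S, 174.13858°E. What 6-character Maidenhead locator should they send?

RB72bl

Shift to the Maidenhead origin (180°W, 90°S): lon 354.1386, lat 12.4769.
Field (20°×10°, letters A–R): 354.1386/20 → 17 → R, 12.4769/10 → 1 → B; chars RB.
Square (2°×1°, digits 0–9): 14.1386/2 → 7, 2.4769/1 → 2; chars 72.
Subsquare (5′×2.5′, letters a–x): 0.1386/0.0833333 → 1 → b, 0.4769/0.0416667 → 11 → l; chars bl.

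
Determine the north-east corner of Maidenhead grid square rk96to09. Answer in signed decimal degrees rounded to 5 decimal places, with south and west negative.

16.62500, 179.59167

Field R=17, K=10: +17·20° lon, +10·10° lat → SW at lon 160°, lat 10°.
Square 9, 6: +9·2° lon, +6·1° lat → SW at lon 178°, lat 16°.
Subsquare t=19, o=14: +19·0.0833333° lon, +14·0.0416667° lat → SW at lon 179.583°, lat 16.5833°.
Extended square 0, 9: +0·0.00833333° lon, +9·0.00416667° lat → SW at lon 179.583°, lat 16.6208°.
Cell spans 0.00833333° lon × 0.00416667° lat. NE corner is SW corner plus one full cell.
latitude 16.62500, longitude 179.59167.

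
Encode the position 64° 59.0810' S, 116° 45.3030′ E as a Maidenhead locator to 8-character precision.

OC85ja03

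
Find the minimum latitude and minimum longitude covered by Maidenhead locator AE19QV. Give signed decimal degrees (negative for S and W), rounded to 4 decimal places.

-40.1250, -176.6667

Field A=0, E=4: +0·20° lon, +4·10° lat → SW at lon -180°, lat -50°.
Square 1, 9: +1·2° lon, +9·1° lat → SW at lon -178°, lat -41°.
Subsquare q=16, v=21: +16·0.0833333° lon, +21·0.0416667° lat → SW at lon -176.667°, lat -40.125°.
latitude -40.1250, longitude -176.6667.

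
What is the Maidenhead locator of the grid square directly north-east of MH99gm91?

Longitude extended square 9; +1 → 10, wraps to 0, carry into subsquare.
Longitude subsquare g = 6; +1 → 7 = h.
Latitude extended square 1; +1 → 2.

MH99hm02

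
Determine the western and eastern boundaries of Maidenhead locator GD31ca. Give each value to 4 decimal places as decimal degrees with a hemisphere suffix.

53.8333° W, 53.7500° W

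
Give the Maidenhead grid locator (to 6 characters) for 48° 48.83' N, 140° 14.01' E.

Offset from 180°W / 90°S: lon 320.2335°, lat 138.8138°.
Field (20°×10°, letters A–R): lon ⌊320.2335/20⌋ = 16 → Q; lat ⌊138.8138/10⌋ = 13 → N.
Square (2°×1°, digits 0–9): lon ⌊0.2335/2⌋ = 0; lat ⌊8.8138/1⌋ = 8.
Subsquare (5′×2.5′, letters a–x): lon ⌊0.2335/0.0833333⌋ = 2 → c; lat ⌊0.8138/0.0416667⌋ = 19 → t.

QN08ct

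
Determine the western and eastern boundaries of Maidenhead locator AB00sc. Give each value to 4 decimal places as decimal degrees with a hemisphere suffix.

Field A=0, B=1: +0·20° lon, +1·10° lat → SW at lon -180°, lat -80°.
Square 0, 0: +0·2° lon, +0·1° lat → SW at lon -180°, lat -80°.
Subsquare s=18, c=2: +18·0.0833333° lon, +2·0.0416667° lat → SW at lon -178.5°, lat -79.9167°.
Cell spans 0.0833333° lon × 0.0416667° lat.
west 178.5000° W, east 178.4167° W.

178.5000° W, 178.4167° W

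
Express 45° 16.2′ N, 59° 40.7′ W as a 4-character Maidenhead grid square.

Shift to the Maidenhead origin (180°W, 90°S): lon 120.32, lat 135.27.
Field: lon ⌊120.32/20⌋ = 6 → G; lat ⌊135.27/10⌋ = 13 → N.
Square: lon ⌊0.32/2⌋ = 0; lat ⌊5.27/1⌋ = 5.

GN05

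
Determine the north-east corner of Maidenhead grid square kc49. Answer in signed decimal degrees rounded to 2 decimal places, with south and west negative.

-60.00, 30.00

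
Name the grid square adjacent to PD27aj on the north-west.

PD17xk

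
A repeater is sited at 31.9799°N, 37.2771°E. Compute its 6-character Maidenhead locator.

Shift to the Maidenhead origin (180°W, 90°S): lon 217.2771, lat 121.9799.
Field (20°×10°, letters A–R): lon ⌊217.2771/20⌋ = 10 → K; lat ⌊121.9799/10⌋ = 12 → M.
Square (2°×1°, digits 0–9): lon ⌊17.2771/2⌋ = 8; lat ⌊1.9799/1⌋ = 1.
Subsquare (5′×2.5′, letters a–x): lon ⌊1.2771/0.0833333⌋ = 15 → p; lat ⌊0.9799/0.0416667⌋ = 23 → x.

KM81px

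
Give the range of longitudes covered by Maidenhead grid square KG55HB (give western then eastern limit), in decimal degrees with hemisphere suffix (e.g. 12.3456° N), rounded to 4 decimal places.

Field K=10, G=6: +10·20° lon, +6·10° lat → SW at lon 20°, lat -30°.
Square 5, 5: +5·2° lon, +5·1° lat → SW at lon 30°, lat -25°.
Subsquare h=7, b=1: +7·0.0833333° lon, +1·0.0416667° lat → SW at lon 30.5833°, lat -24.9583°.
Cell spans 0.0833333° lon × 0.0416667° lat.
west 30.5833° E, east 30.6667° E.

30.5833° E, 30.6667° E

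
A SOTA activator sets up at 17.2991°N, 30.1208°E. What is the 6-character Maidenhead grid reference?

KK57bh

Shift to the Maidenhead origin (180°W, 90°S): lon 210.1208, lat 107.2991.
Field: 210.1208/20 → 10 → K, 107.2991/10 → 10 → K; chars KK.
Square: 10.1208/2 → 5, 7.2991/1 → 7; chars 57.
Subsquare: 0.1208/0.0833333 → 1 → b, 0.2991/0.0416667 → 7 → h; chars bh.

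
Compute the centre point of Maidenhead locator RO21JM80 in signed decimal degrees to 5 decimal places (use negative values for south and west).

Field R=17, O=14: +17·20° lon, +14·10° lat → SW at lon 160°, lat 50°.
Square 2, 1: +2·2° lon, +1·1° lat → SW at lon 164°, lat 51°.
Subsquare j=9, m=12: +9·0.0833333° lon, +12·0.0416667° lat → SW at lon 164.75°, lat 51.5°.
Extended square 8, 0: +8·0.00833333° lon, +0·0.00416667° lat → SW at lon 164.817°, lat 51.5°.
Cell spans 0.00833333° lon × 0.00416667° lat. Centre is SW corner plus half of each.
latitude 51.50208, longitude 164.82083.

51.50208, 164.82083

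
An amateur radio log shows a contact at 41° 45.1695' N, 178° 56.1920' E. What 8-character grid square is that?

RN91ls20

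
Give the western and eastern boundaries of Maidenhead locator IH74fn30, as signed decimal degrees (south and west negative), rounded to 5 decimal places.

-5.55833, -5.55000

Field I=8, H=7: +8·20° lon, +7·10° lat → SW at lon -20°, lat -20°.
Square 7, 4: +7·2° lon, +4·1° lat → SW at lon -6°, lat -16°.
Subsquare f=5, n=13: +5·0.0833333° lon, +13·0.0416667° lat → SW at lon -5.58333°, lat -15.4583°.
Extended square 3, 0: +3·0.00833333° lon, +0·0.00416667° lat → SW at lon -5.55833°, lat -15.4583°.
Cell spans 0.00833333° lon × 0.00416667° lat.
west -5.55833, east -5.55000.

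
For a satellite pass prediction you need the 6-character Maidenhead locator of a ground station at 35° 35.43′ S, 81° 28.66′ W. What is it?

EF94gj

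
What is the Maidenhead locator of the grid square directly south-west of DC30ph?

Longitude subsquare p = 15; −1 → 14 = o.
Latitude subsquare h = 7; −1 → 6 = g.

DC30og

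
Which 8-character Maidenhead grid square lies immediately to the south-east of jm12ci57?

Longitude extended square 5; +1 → 6.
Latitude extended square 7; −1 → 6.

JM12ci66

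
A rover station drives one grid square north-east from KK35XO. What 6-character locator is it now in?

Longitude subsquare x = 23; +1 → 24, wraps to 0 = a, carry into square.
Longitude square 3; +1 → 4.
Latitude subsquare o = 14; +1 → 15 = p.

KK45ap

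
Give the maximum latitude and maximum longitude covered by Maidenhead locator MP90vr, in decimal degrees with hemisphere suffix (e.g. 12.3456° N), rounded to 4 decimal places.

Field M=12, P=15: +12·20° lon, +15·10° lat → SW at lon 60°, lat 60°.
Square 9, 0: +9·2° lon, +0·1° lat → SW at lon 78°, lat 60°.
Subsquare v=21, r=17: +21·0.0833333° lon, +17·0.0416667° lat → SW at lon 79.75°, lat 60.7083°.
Cell spans 0.0833333° lon × 0.0416667° lat. NE corner is SW corner plus one full cell.
latitude 60.7500° N, longitude 79.8333° E.

60.7500° N, 79.8333° E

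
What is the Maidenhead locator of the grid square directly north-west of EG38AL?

EG28xm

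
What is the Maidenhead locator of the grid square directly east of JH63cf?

JH63df

Longitude subsquare c = 2; +1 → 3 = d.
The latitude characters are unchanged.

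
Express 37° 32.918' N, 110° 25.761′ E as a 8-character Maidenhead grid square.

OM57fn11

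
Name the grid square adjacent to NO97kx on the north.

NO98ka

Latitude subsquare x = 23; +1 → 24, wraps to 0 = a, carry into square.
Latitude square 7; +1 → 8.
The longitude characters are unchanged.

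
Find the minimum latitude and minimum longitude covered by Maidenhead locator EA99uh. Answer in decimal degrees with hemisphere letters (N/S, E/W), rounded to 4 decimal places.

80.7083° S, 80.3333° W

Field E=4, A=0: +4·20° lon, +0·10° lat → SW at lon -100°, lat -90°.
Square 9, 9: +9·2° lon, +9·1° lat → SW at lon -82°, lat -81°.
Subsquare u=20, h=7: +20·0.0833333° lon, +7·0.0416667° lat → SW at lon -80.3333°, lat -80.7083°.
latitude 80.7083° S, longitude 80.3333° W.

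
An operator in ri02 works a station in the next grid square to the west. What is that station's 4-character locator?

Longitude square 0; −1 → -1, wraps to 9, carry into field.
Longitude field R = 17; −1 → 16 = Q.
The latitude characters are unchanged.

QI92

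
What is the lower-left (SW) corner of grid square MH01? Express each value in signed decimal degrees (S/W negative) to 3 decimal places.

Field M=12, H=7: +12·20° lon, +7·10° lat → SW at lon 60°, lat -20°.
Square 0, 1: +0·2° lon, +1·1° lat → SW at lon 60°, lat -19°.
latitude -19.000, longitude 60.000.

-19.000, 60.000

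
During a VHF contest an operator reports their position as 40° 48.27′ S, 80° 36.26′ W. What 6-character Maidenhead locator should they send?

EE99qe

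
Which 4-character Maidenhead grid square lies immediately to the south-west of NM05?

MM94

Longitude square 0; −1 → -1, wraps to 9, carry into field.
Longitude field N = 13; −1 → 12 = M.
Latitude square 5; −1 → 4.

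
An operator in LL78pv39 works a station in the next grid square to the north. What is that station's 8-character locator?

LL78pw30

Latitude extended square 9; +1 → 10, wraps to 0, carry into subsquare.
Latitude subsquare v = 21; +1 → 22 = w.
The longitude characters are unchanged.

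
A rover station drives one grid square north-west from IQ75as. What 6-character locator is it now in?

IQ65xt

Longitude subsquare a = 0; −1 → -1, wraps to 23 = x, carry into square.
Longitude square 7; −1 → 6.
Latitude subsquare s = 18; +1 → 19 = t.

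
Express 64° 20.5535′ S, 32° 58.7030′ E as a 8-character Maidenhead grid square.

Offset from 180°W / 90°S: lon 212.97838°, lat 25.65744°.
Field (20°×10°, letters A–R): lon ⌊212.97838/20⌋ = 10 → K; lat ⌊25.65744/10⌋ = 2 → C.
Square (2°×1°, digits 0–9): lon ⌊12.97838/2⌋ = 6; lat ⌊5.65744/1⌋ = 5.
Subsquare (5′×2.5′, letters a–x): lon ⌊0.97838/0.0833333⌋ = 11 → l; lat ⌊0.65744/0.0416667⌋ = 15 → p.
Extended square (30″×15″, digits 0–9): lon ⌊0.06172/0.00833333⌋ = 7; lat ⌊0.03244/0.00416667⌋ = 7.

KC65lp77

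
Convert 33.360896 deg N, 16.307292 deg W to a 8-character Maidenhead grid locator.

IM13ui36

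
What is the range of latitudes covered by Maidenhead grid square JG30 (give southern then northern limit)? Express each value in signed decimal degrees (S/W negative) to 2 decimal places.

Field J=9, G=6: +9·20° lon, +6·10° lat → SW at lon 0°, lat -30°.
Square 3, 0: +3·2° lon, +0·1° lat → SW at lon 6°, lat -30°.
Cell spans 2° lon × 1° lat.
south -30.00, north -29.00.

-30.00, -29.00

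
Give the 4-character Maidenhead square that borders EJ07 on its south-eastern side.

EJ16

Longitude square 0; +1 → 1.
Latitude square 7; −1 → 6.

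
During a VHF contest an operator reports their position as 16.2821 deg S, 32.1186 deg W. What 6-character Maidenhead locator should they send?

Add 180° to longitude and 90° to latitude: 147.8814, 73.7179.
Field: 147.8814/20 → 7 → H, 73.7179/10 → 7 → H; chars HH.
Square: 7.8814/2 → 3, 3.7179/1 → 3; chars 33.
Subsquare: 1.8814/0.0833333 → 22 → w, 0.7179/0.0416667 → 17 → r; chars wr.

HH33wr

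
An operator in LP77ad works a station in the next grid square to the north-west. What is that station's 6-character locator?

LP67xe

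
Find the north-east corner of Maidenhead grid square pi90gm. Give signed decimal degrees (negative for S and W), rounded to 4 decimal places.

-9.4583, 138.5833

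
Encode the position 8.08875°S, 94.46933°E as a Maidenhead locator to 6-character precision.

NI71fv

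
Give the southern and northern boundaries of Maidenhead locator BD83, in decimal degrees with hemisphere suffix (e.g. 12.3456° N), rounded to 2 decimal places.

Field B=1, D=3: +1·20° lon, +3·10° lat → SW at lon -160°, lat -60°.
Square 8, 3: +8·2° lon, +3·1° lat → SW at lon -144°, lat -57°.
Cell spans 2° lon × 1° lat.
south 57.00° S, north 56.00° S.

57.00° S, 56.00° S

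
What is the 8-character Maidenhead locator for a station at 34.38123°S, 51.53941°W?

GF45fo58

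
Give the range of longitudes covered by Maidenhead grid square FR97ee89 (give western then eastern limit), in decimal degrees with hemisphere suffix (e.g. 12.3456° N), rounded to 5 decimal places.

61.60000° W, 61.59167° W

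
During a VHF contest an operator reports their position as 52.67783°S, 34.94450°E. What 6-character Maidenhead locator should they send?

KD77lh

Offset from 180°W / 90°S: lon 214.9445°, lat 37.3222°.
Field: lon ⌊214.9445/20⌋ = 10 → K; lat ⌊37.3222/10⌋ = 3 → D.
Square: lon ⌊14.9445/2⌋ = 7; lat ⌊7.3222/1⌋ = 7.
Subsquare: lon ⌊0.9445/0.0833333⌋ = 11 → l; lat ⌊0.3222/0.0416667⌋ = 7 → h.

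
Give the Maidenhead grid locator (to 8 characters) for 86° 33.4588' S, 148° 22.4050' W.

BA53tk56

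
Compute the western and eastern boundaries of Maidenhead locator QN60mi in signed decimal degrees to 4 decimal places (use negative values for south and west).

153.0000, 153.0833

Field Q=16, N=13: +16·20° lon, +13·10° lat → SW at lon 140°, lat 40°.
Square 6, 0: +6·2° lon, +0·1° lat → SW at lon 152°, lat 40°.
Subsquare m=12, i=8: +12·0.0833333° lon, +8·0.0416667° lat → SW at lon 153°, lat 40.3333°.
Cell spans 0.0833333° lon × 0.0416667° lat.
west 153.0000, east 153.0833.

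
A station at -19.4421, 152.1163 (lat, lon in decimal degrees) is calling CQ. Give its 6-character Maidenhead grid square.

QH60bn

Shift to the Maidenhead origin (180°W, 90°S): lon 332.1163, lat 70.5579.
Field (20°×10°, letters A–R): lon ⌊332.1163/20⌋ = 16 → Q; lat ⌊70.5579/10⌋ = 7 → H.
Square (2°×1°, digits 0–9): lon ⌊12.1163/2⌋ = 6; lat ⌊0.5579/1⌋ = 0.
Subsquare (5′×2.5′, letters a–x): lon ⌊0.1163/0.0833333⌋ = 1 → b; lat ⌊0.5579/0.0416667⌋ = 13 → n.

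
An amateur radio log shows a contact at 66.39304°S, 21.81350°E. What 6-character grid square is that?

KC03vo

Add 180° to longitude and 90° to latitude: 201.8135, 23.6070.
Field (20°×10°, letters A–R): 201.8135/20 → 10 → K, 23.6070/10 → 2 → C; chars KC.
Square (2°×1°, digits 0–9): 1.8135/2 → 0, 3.6070/1 → 3; chars 03.
Subsquare (5′×2.5′, letters a–x): 1.8135/0.0833333 → 21 → v, 0.6070/0.0416667 → 14 → o; chars vo.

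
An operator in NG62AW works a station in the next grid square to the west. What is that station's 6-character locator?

NG52xw

Longitude subsquare a = 0; −1 → -1, wraps to 23 = x, carry into square.
Longitude square 6; −1 → 5.
The latitude characters are unchanged.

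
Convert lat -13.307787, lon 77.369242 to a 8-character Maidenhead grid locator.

Shift to the Maidenhead origin (180°W, 90°S): lon 257.36924, lat 76.69221.
Field: lon ⌊257.36924/20⌋ = 12 → M; lat ⌊76.69221/10⌋ = 7 → H.
Square: lon ⌊17.36924/2⌋ = 8; lat ⌊6.69221/1⌋ = 6.
Subsquare: lon ⌊1.36924/0.0833333⌋ = 16 → q; lat ⌊0.69221/0.0416667⌋ = 16 → q.
Extended square: lon ⌊0.03591/0.00833333⌋ = 4; lat ⌊0.02555/0.00416667⌋ = 6.

MH86qq46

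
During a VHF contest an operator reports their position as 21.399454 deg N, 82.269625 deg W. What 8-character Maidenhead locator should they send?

Shift to the Maidenhead origin (180°W, 90°S): lon 97.73037, lat 111.39945.
Field: lon ⌊97.73037/20⌋ = 4 → E; lat ⌊111.39945/10⌋ = 11 → L.
Square: lon ⌊17.73037/2⌋ = 8; lat ⌊1.39945/1⌋ = 1.
Subsquare: lon ⌊1.73037/0.0833333⌋ = 20 → u; lat ⌊0.39945/0.0416667⌋ = 9 → j.
Extended square: lon ⌊0.06371/0.00833333⌋ = 7; lat ⌊0.02445/0.00416667⌋ = 5.

EL81uj75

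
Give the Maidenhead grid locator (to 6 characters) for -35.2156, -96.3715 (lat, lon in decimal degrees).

EF14ts

Offset from 180°W / 90°S: lon 83.6285°, lat 54.7844°.
Field: 83.6285/20 → 4 → E, 54.7844/10 → 5 → F; chars EF.
Square: 3.6285/2 → 1, 4.7844/1 → 4; chars 14.
Subsquare: 1.6285/0.0833333 → 19 → t, 0.7844/0.0416667 → 18 → s; chars ts.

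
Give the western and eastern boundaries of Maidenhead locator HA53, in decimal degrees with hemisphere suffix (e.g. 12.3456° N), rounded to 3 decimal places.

30.000° W, 28.000° W

Field H=7, A=0: +7·20° lon, +0·10° lat → SW at lon -40°, lat -90°.
Square 5, 3: +5·2° lon, +3·1° lat → SW at lon -30°, lat -87°.
Cell spans 2° lon × 1° lat.
west 30.000° W, east 28.000° W.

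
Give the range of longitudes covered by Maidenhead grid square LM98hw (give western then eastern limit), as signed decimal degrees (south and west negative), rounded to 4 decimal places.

58.5833, 58.6667

Field L=11, M=12: +11·20° lon, +12·10° lat → SW at lon 40°, lat 30°.
Square 9, 8: +9·2° lon, +8·1° lat → SW at lon 58°, lat 38°.
Subsquare h=7, w=22: +7·0.0833333° lon, +22·0.0416667° lat → SW at lon 58.5833°, lat 38.9167°.
Cell spans 0.0833333° lon × 0.0416667° lat.
west 58.5833, east 58.6667.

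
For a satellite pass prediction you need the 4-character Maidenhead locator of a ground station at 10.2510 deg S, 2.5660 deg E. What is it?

JH19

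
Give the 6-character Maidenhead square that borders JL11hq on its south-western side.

JL11gp

Longitude subsquare h = 7; −1 → 6 = g.
Latitude subsquare q = 16; −1 → 15 = p.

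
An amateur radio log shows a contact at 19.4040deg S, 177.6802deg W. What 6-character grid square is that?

Offset from 180°W / 90°S: lon 2.3198°, lat 70.5960°.
Field (20°×10°, letters A–R): lon ⌊2.3198/20⌋ = 0 → A; lat ⌊70.5960/10⌋ = 7 → H.
Square (2°×1°, digits 0–9): lon ⌊2.3198/2⌋ = 1; lat ⌊0.5960/1⌋ = 0.
Subsquare (5′×2.5′, letters a–x): lon ⌊0.3198/0.0833333⌋ = 3 → d; lat ⌊0.5960/0.0416667⌋ = 14 → o.

AH10do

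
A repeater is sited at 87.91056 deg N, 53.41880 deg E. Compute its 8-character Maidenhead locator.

LR67rv08

Add 180° to longitude and 90° to latitude: 233.41880, 177.91056.
Field: 233.41880/20 → 11 → L, 177.91056/10 → 17 → R; chars LR.
Square: 13.41880/2 → 6, 7.91056/1 → 7; chars 67.
Subsquare: 1.41880/0.0833333 → 17 → r, 0.91056/0.0416667 → 21 → v; chars rv.
Extended square: 0.00213/0.00833333 → 0, 0.03556/0.00416667 → 8; chars 08.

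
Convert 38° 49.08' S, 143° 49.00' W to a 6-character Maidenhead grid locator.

BF81ce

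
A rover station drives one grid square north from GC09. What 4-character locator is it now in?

GD00

Latitude square 9; +1 → 10, wraps to 0, carry into field.
Latitude field C = 2; +1 → 3 = D.
The longitude characters are unchanged.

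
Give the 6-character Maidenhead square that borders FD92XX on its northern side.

Latitude subsquare x = 23; +1 → 24, wraps to 0 = a, carry into square.
Latitude square 2; +1 → 3.
The longitude characters are unchanged.

FD93xa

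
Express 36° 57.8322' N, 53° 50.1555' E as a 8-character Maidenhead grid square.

LM66wx01

Add 180° to longitude and 90° to latitude: 233.83593, 126.96387.
Field: 233.83593/20 → 11 → L, 126.96387/10 → 12 → M; chars LM.
Square: 13.83593/2 → 6, 6.96387/1 → 6; chars 66.
Subsquare: 1.83593/0.0833333 → 22 → w, 0.96387/0.0416667 → 23 → x; chars wx.
Extended square: 0.00259/0.00833333 → 0, 0.00554/0.00416667 → 1; chars 01.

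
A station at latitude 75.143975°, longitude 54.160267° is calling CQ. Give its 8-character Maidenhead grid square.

Offset from 180°W / 90°S: lon 234.16027°, lat 165.14398°.
Field: lon ⌊234.16027/20⌋ = 11 → L; lat ⌊165.14398/10⌋ = 16 → Q.
Square: lon ⌊14.16027/2⌋ = 7; lat ⌊5.14398/1⌋ = 5.
Subsquare: lon ⌊0.16027/0.0833333⌋ = 1 → b; lat ⌊0.14398/0.0416667⌋ = 3 → d.
Extended square: lon ⌊0.07693/0.00833333⌋ = 9; lat ⌊0.01898/0.00416667⌋ = 4.

LQ75bd94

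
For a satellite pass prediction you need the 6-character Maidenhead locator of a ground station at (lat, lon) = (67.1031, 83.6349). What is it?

NP17tc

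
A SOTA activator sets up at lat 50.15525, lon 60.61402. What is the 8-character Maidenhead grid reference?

Add 180° to longitude and 90° to latitude: 240.61402, 140.15525.
Field: lon ⌊240.61402/20⌋ = 12 → M; lat ⌊140.15525/10⌋ = 14 → O.
Square: lon ⌊0.61402/2⌋ = 0; lat ⌊0.15525/1⌋ = 0.
Subsquare: lon ⌊0.61402/0.0833333⌋ = 7 → h; lat ⌊0.15525/0.0416667⌋ = 3 → d.
Extended square: lon ⌊0.03069/0.00833333⌋ = 3; lat ⌊0.03025/0.00416667⌋ = 7.

MO00hd37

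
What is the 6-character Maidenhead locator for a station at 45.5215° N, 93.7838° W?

EN35cm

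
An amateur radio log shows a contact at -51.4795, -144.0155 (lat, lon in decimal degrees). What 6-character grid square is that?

BD78xm

Add 180° to longitude and 90° to latitude: 35.9845, 38.5205.
Field: lon ⌊35.9845/20⌋ = 1 → B; lat ⌊38.5205/10⌋ = 3 → D.
Square: lon ⌊15.9845/2⌋ = 7; lat ⌊8.5205/1⌋ = 8.
Subsquare: lon ⌊1.9845/0.0833333⌋ = 23 → x; lat ⌊0.5205/0.0416667⌋ = 12 → m.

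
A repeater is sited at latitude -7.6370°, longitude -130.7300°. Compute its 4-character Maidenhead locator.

CI42

Shift to the Maidenhead origin (180°W, 90°S): lon 49.27, lat 82.36.
Field: lon ⌊49.27/20⌋ = 2 → C; lat ⌊82.36/10⌋ = 8 → I.
Square: lon ⌊9.27/2⌋ = 4; lat ⌊2.36/1⌋ = 2.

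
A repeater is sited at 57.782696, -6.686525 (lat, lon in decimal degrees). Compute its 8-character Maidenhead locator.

Add 180° to longitude and 90° to latitude: 173.31348, 147.78270.
Field: 173.31348/20 → 8 → I, 147.78270/10 → 14 → O; chars IO.
Square: 13.31348/2 → 6, 7.78270/1 → 7; chars 67.
Subsquare: 1.31348/0.0833333 → 15 → p, 0.78270/0.0416667 → 18 → s; chars ps.
Extended square: 0.06348/0.00833333 → 7, 0.03270/0.00416667 → 7; chars 77.

IO67ps77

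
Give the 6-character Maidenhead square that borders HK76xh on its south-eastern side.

Longitude subsquare x = 23; +1 → 24, wraps to 0 = a, carry into square.
Longitude square 7; +1 → 8.
Latitude subsquare h = 7; −1 → 6 = g.

HK86ag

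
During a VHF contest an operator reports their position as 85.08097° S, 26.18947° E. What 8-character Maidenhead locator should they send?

KA34cw20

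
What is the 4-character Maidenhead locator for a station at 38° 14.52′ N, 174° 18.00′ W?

Add 180° to longitude and 90° to latitude: 5.70, 128.24.
Field (20°×10°, letters A–R): 5.70/20 → 0 → A, 128.24/10 → 12 → M; chars AM.
Square (2°×1°, digits 0–9): 5.70/2 → 2, 8.24/1 → 8; chars 28.

AM28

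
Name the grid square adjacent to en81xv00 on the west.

EN81wv90

Longitude extended square 0; −1 → -1, wraps to 9, carry into subsquare.
Longitude subsquare x = 23; −1 → 22 = w.
The latitude characters are unchanged.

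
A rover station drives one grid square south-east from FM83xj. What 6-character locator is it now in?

FM93ai

Longitude subsquare x = 23; +1 → 24, wraps to 0 = a, carry into square.
Longitude square 8; +1 → 9.
Latitude subsquare j = 9; −1 → 8 = i.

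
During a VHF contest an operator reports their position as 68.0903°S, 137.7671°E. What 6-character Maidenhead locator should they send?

PC81vv

Offset from 180°W / 90°S: lon 317.7671°, lat 21.9097°.
Field: 317.7671/20 → 15 → P, 21.9097/10 → 2 → C; chars PC.
Square: 17.7671/2 → 8, 1.9097/1 → 1; chars 81.
Subsquare: 1.7671/0.0833333 → 21 → v, 0.9097/0.0416667 → 21 → v; chars vv.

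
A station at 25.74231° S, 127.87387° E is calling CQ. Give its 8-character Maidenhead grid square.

Shift to the Maidenhead origin (180°W, 90°S): lon 307.87387, lat 64.25769.
Field: 307.87387/20 → 15 → P, 64.25769/10 → 6 → G; chars PG.
Square: 7.87387/2 → 3, 4.25769/1 → 4; chars 34.
Subsquare: 1.87387/0.0833333 → 22 → w, 0.25769/0.0416667 → 6 → g; chars wg.
Extended square: 0.04054/0.00833333 → 4, 0.00769/0.00416667 → 1; chars 41.

PG34wg41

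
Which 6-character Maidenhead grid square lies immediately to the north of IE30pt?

IE30pu

Latitude subsquare t = 19; +1 → 20 = u.
The longitude characters are unchanged.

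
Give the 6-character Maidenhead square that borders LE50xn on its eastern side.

LE60an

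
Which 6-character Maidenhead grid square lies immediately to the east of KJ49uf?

KJ49vf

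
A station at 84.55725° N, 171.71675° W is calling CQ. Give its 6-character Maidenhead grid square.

Shift to the Maidenhead origin (180°W, 90°S): lon 8.2833, lat 174.5573.
Field: 8.2833/20 → 0 → A, 174.5573/10 → 17 → R; chars AR.
Square: 8.2833/2 → 4, 4.5573/1 → 4; chars 44.
Subsquare: 0.2833/0.0833333 → 3 → d, 0.5573/0.0416667 → 13 → n; chars dn.

AR44dn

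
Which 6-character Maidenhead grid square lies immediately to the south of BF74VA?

Latitude subsquare a = 0; −1 → -1, wraps to 23 = x, carry into square.
Latitude square 4; −1 → 3.
The longitude characters are unchanged.

BF73vx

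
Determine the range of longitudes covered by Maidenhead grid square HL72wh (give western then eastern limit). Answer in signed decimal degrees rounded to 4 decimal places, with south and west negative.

Field H=7, L=11: +7·20° lon, +11·10° lat → SW at lon -40°, lat 20°.
Square 7, 2: +7·2° lon, +2·1° lat → SW at lon -26°, lat 22°.
Subsquare w=22, h=7: +22·0.0833333° lon, +7·0.0416667° lat → SW at lon -24.1667°, lat 22.2917°.
Cell spans 0.0833333° lon × 0.0416667° lat.
west -24.1667, east -24.0833.

-24.1667, -24.0833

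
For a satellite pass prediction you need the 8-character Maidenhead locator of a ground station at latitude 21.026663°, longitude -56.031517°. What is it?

GL11xa66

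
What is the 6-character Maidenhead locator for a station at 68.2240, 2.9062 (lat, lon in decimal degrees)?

Shift to the Maidenhead origin (180°W, 90°S): lon 182.9062, lat 158.2240.
Field: 182.9062/20 → 9 → J, 158.2240/10 → 15 → P; chars JP.
Square: 2.9062/2 → 1, 8.2240/1 → 8; chars 18.
Subsquare: 0.9062/0.0833333 → 10 → k, 0.2240/0.0416667 → 5 → f; chars kf.

JP18kf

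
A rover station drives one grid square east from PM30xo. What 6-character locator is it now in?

PM40ao

Longitude subsquare x = 23; +1 → 24, wraps to 0 = a, carry into square.
Longitude square 3; +1 → 4.
The latitude characters are unchanged.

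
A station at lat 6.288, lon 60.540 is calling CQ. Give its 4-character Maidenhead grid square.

Shift to the Maidenhead origin (180°W, 90°S): lon 240.54, lat 96.29.
Field: 240.54/20 → 12 → M, 96.29/10 → 9 → J; chars MJ.
Square: 0.54/2 → 0, 6.29/1 → 6; chars 06.

MJ06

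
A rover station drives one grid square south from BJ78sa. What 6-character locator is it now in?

BJ77sx

Latitude subsquare a = 0; −1 → -1, wraps to 23 = x, carry into square.
Latitude square 8; −1 → 7.
The longitude characters are unchanged.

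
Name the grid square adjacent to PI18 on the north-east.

Longitude square 1; +1 → 2.
Latitude square 8; +1 → 9.

PI29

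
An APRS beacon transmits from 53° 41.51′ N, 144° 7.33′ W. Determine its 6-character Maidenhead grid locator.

BO73wq

Shift to the Maidenhead origin (180°W, 90°S): lon 35.8778, lat 143.6918.
Field: lon ⌊35.8778/20⌋ = 1 → B; lat ⌊143.6918/10⌋ = 14 → O.
Square: lon ⌊15.8778/2⌋ = 7; lat ⌊3.6918/1⌋ = 3.
Subsquare: lon ⌊1.8778/0.0833333⌋ = 22 → w; lat ⌊0.6918/0.0416667⌋ = 16 → q.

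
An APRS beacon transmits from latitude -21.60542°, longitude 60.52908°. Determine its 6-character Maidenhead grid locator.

MG08gj

Offset from 180°W / 90°S: lon 240.5291°, lat 68.3946°.
Field: lon ⌊240.5291/20⌋ = 12 → M; lat ⌊68.3946/10⌋ = 6 → G.
Square: lon ⌊0.5291/2⌋ = 0; lat ⌊8.3946/1⌋ = 8.
Subsquare: lon ⌊0.5291/0.0833333⌋ = 6 → g; lat ⌊0.3946/0.0416667⌋ = 9 → j.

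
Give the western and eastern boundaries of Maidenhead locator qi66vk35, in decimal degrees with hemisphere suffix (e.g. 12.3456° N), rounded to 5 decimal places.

153.77500° E, 153.78333° E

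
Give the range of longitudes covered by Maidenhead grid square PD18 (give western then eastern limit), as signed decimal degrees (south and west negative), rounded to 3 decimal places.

122.000, 124.000

Field P=15, D=3: +15·20° lon, +3·10° lat → SW at lon 120°, lat -60°.
Square 1, 8: +1·2° lon, +8·1° lat → SW at lon 122°, lat -52°.
Cell spans 2° lon × 1° lat.
west 122.000, east 124.000.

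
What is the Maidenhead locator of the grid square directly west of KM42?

KM32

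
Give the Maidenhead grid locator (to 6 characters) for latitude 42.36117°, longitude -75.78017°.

Add 180° to longitude and 90° to latitude: 104.2198, 132.3612.
Field: lon ⌊104.2198/20⌋ = 5 → F; lat ⌊132.3612/10⌋ = 13 → N.
Square: lon ⌊4.2198/2⌋ = 2; lat ⌊2.3612/1⌋ = 2.
Subsquare: lon ⌊0.2198/0.0833333⌋ = 2 → c; lat ⌊0.3612/0.0416667⌋ = 8 → i.

FN22ci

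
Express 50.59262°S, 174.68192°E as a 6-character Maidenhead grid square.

RD79ij

Add 180° to longitude and 90° to latitude: 354.6819, 39.4074.
Field (20°×10°, letters A–R): 354.6819/20 → 17 → R, 39.4074/10 → 3 → D; chars RD.
Square (2°×1°, digits 0–9): 14.6819/2 → 7, 9.4074/1 → 9; chars 79.
Subsquare (5′×2.5′, letters a–x): 0.6819/0.0833333 → 8 → i, 0.4074/0.0416667 → 9 → j; chars ij.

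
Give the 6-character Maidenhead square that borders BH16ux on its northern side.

Latitude subsquare x = 23; +1 → 24, wraps to 0 = a, carry into square.
Latitude square 6; +1 → 7.
The longitude characters are unchanged.

BH17ua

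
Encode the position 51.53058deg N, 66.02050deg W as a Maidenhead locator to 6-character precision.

FO61xm

Shift to the Maidenhead origin (180°W, 90°S): lon 113.9795, lat 141.5306.
Field: lon ⌊113.9795/20⌋ = 5 → F; lat ⌊141.5306/10⌋ = 14 → O.
Square: lon ⌊13.9795/2⌋ = 6; lat ⌊1.5306/1⌋ = 1.
Subsquare: lon ⌊1.9795/0.0833333⌋ = 23 → x; lat ⌊0.5306/0.0416667⌋ = 12 → m.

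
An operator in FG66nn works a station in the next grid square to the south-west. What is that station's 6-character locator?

FG66mm

Longitude subsquare n = 13; −1 → 12 = m.
Latitude subsquare n = 13; −1 → 12 = m.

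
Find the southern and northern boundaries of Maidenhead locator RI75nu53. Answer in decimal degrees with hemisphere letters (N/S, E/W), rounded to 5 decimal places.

4.15417° S, 4.15000° S

Field R=17, I=8: +17·20° lon, +8·10° lat → SW at lon 160°, lat -10°.
Square 7, 5: +7·2° lon, +5·1° lat → SW at lon 174°, lat -5°.
Subsquare n=13, u=20: +13·0.0833333° lon, +20·0.0416667° lat → SW at lon 175.083°, lat -4.16667°.
Extended square 5, 3: +5·0.00833333° lon, +3·0.00416667° lat → SW at lon 175.125°, lat -4.15417°.
Cell spans 0.00833333° lon × 0.00416667° lat.
south 4.15417° S, north 4.15000° S.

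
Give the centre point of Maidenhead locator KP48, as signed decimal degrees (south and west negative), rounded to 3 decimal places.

68.500, 29.000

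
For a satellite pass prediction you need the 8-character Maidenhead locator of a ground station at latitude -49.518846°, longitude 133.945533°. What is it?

Offset from 180°W / 90°S: lon 313.94553°, lat 40.48115°.
Field: lon ⌊313.94553/20⌋ = 15 → P; lat ⌊40.48115/10⌋ = 4 → E.
Square: lon ⌊13.94553/2⌋ = 6; lat ⌊0.48115/1⌋ = 0.
Subsquare: lon ⌊1.94553/0.0833333⌋ = 23 → x; lat ⌊0.48115/0.0416667⌋ = 11 → l.
Extended square: lon ⌊0.02887/0.00833333⌋ = 3; lat ⌊0.02282/0.00416667⌋ = 5.

PE60xl35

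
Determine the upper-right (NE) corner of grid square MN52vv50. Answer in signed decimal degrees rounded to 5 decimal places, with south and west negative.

42.87917, 71.80000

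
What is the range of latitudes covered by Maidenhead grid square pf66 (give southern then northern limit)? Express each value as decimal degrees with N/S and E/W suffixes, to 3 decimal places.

34.000° S, 33.000° S

Field P=15, F=5: +15·20° lon, +5·10° lat → SW at lon 120°, lat -40°.
Square 6, 6: +6·2° lon, +6·1° lat → SW at lon 132°, lat -34°.
Cell spans 2° lon × 1° lat.
south 34.000° S, north 33.000° S.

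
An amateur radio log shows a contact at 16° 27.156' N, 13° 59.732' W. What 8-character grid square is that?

IK36ak08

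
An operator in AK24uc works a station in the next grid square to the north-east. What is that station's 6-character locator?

AK24vd

Longitude subsquare u = 20; +1 → 21 = v.
Latitude subsquare c = 2; +1 → 3 = d.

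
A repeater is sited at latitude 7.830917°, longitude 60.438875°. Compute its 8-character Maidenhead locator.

MJ07ft29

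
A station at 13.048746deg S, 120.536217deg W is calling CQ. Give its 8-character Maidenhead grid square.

Add 180° to longitude and 90° to latitude: 59.46378, 76.95125.
Field (20°×10°, letters A–R): 59.46378/20 → 2 → C, 76.95125/10 → 7 → H; chars CH.
Square (2°×1°, digits 0–9): 19.46378/2 → 9, 6.95125/1 → 6; chars 96.
Subsquare (5′×2.5′, letters a–x): 1.46378/0.0833333 → 17 → r, 0.95125/0.0416667 → 22 → w; chars rw.
Extended square (30″×15″, digits 0–9): 0.04712/0.00833333 → 5, 0.03459/0.00416667 → 8; chars 58.

CH96rw58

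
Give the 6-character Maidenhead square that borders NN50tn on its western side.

NN50sn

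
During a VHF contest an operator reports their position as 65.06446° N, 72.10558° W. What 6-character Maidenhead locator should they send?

Shift to the Maidenhead origin (180°W, 90°S): lon 107.8944, lat 155.0645.
Field (20°×10°, letters A–R): 107.8944/20 → 5 → F, 155.0645/10 → 15 → P; chars FP.
Square (2°×1°, digits 0–9): 7.8944/2 → 3, 5.0645/1 → 5; chars 35.
Subsquare (5′×2.5′, letters a–x): 1.8944/0.0833333 → 22 → w, 0.0645/0.0416667 → 1 → b; chars wb.

FP35wb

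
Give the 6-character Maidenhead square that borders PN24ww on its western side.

PN24vw

Longitude subsquare w = 22; −1 → 21 = v.
The latitude characters are unchanged.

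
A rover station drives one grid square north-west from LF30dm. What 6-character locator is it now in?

LF30cn

Longitude subsquare d = 3; −1 → 2 = c.
Latitude subsquare m = 12; +1 → 13 = n.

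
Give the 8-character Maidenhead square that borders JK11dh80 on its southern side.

Latitude extended square 0; −1 → -1, wraps to 9, carry into subsquare.
Latitude subsquare h = 7; −1 → 6 = g.
The longitude characters are unchanged.

JK11dg89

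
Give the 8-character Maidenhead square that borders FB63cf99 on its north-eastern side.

FB63dg00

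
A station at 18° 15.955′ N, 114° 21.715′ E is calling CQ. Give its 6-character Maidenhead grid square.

OK78eg

Offset from 180°W / 90°S: lon 294.3619°, lat 108.2659°.
Field: lon ⌊294.3619/20⌋ = 14 → O; lat ⌊108.2659/10⌋ = 10 → K.
Square: lon ⌊14.3619/2⌋ = 7; lat ⌊8.2659/1⌋ = 8.
Subsquare: lon ⌊0.3619/0.0833333⌋ = 4 → e; lat ⌊0.2659/0.0416667⌋ = 6 → g.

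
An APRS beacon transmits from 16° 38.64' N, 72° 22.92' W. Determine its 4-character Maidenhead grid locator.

FK36

Offset from 180°W / 90°S: lon 107.62°, lat 106.64°.
Field (20°×10°, letters A–R): 107.62/20 → 5 → F, 106.64/10 → 10 → K; chars FK.
Square (2°×1°, digits 0–9): 7.62/2 → 3, 6.64/1 → 6; chars 36.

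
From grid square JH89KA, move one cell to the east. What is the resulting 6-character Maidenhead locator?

JH89la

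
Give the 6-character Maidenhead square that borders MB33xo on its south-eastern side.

Longitude subsquare x = 23; +1 → 24, wraps to 0 = a, carry into square.
Longitude square 3; +1 → 4.
Latitude subsquare o = 14; −1 → 13 = n.

MB43an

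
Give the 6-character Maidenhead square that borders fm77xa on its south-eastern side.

Longitude subsquare x = 23; +1 → 24, wraps to 0 = a, carry into square.
Longitude square 7; +1 → 8.
Latitude subsquare a = 0; −1 → -1, wraps to 23 = x, carry into square.
Latitude square 7; −1 → 6.

FM86ax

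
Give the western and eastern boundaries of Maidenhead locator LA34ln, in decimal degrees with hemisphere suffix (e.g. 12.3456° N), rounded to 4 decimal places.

Field L=11, A=0: +11·20° lon, +0·10° lat → SW at lon 40°, lat -90°.
Square 3, 4: +3·2° lon, +4·1° lat → SW at lon 46°, lat -86°.
Subsquare l=11, n=13: +11·0.0833333° lon, +13·0.0416667° lat → SW at lon 46.9167°, lat -85.4583°.
Cell spans 0.0833333° lon × 0.0416667° lat.
west 46.9167° E, east 47.0000° E.

46.9167° E, 47.0000° E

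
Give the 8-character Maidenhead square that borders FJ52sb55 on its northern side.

Latitude extended square 5; +1 → 6.
The longitude characters are unchanged.

FJ52sb56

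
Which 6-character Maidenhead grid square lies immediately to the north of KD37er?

Latitude subsquare r = 17; +1 → 18 = s.
The longitude characters are unchanged.

KD37es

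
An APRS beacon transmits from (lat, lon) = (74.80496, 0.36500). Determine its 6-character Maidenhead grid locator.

Shift to the Maidenhead origin (180°W, 90°S): lon 180.3650, lat 164.8050.
Field: lon ⌊180.3650/20⌋ = 9 → J; lat ⌊164.8050/10⌋ = 16 → Q.
Square: lon ⌊0.3650/2⌋ = 0; lat ⌊4.8050/1⌋ = 4.
Subsquare: lon ⌊0.3650/0.0833333⌋ = 4 → e; lat ⌊0.8050/0.0416667⌋ = 19 → t.

JQ04et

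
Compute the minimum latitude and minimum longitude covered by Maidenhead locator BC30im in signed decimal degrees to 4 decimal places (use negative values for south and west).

Field B=1, C=2: +1·20° lon, +2·10° lat → SW at lon -160°, lat -70°.
Square 3, 0: +3·2° lon, +0·1° lat → SW at lon -154°, lat -70°.
Subsquare i=8, m=12: +8·0.0833333° lon, +12·0.0416667° lat → SW at lon -153.333°, lat -69.5°.
latitude -69.5000, longitude -153.3333.

-69.5000, -153.3333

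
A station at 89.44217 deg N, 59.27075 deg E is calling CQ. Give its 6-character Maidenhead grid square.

Add 180° to longitude and 90° to latitude: 239.2707, 179.4422.
Field: 239.2707/20 → 11 → L, 179.4422/10 → 17 → R; chars LR.
Square: 19.2707/2 → 9, 9.4422/1 → 9; chars 99.
Subsquare: 1.2707/0.0833333 → 15 → p, 0.4422/0.0416667 → 10 → k; chars pk.

LR99pk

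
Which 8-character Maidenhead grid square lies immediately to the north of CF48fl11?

CF48fl12

Latitude extended square 1; +1 → 2.
The longitude characters are unchanged.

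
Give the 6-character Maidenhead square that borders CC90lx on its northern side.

CC91la

Latitude subsquare x = 23; +1 → 24, wraps to 0 = a, carry into square.
Latitude square 0; +1 → 1.
The longitude characters are unchanged.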